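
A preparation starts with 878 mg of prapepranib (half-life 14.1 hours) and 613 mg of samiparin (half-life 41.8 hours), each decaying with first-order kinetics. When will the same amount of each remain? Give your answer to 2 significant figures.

11 hours

Set 878·(1/2)^(t/14.1) = 613·(1/2)^(t/41.8).
Taking log₂: log₂(878/613) = t·(1/14.1 − 1/41.8).
log₂(1.4323) = 0.51833; 1/14.1 − 1/41.8 = 0.046999.
t = 0.51833 / 0.046999 ≈ 11.029 hours.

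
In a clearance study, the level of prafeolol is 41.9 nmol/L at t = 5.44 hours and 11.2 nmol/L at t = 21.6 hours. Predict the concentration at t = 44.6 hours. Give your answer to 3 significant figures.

1.71 nmol/L

Over Δt = 21.6 − 5.44 = 16.16 hours, the level fell by a factor of 41.9/11.2 ≈ 3.7411.
n = log₂(3.7411) ≈ 1.9035 half-lives, so t½ = 16.16/1.9035 ≈ 8.4898 hours.
From t = 21.6 to t = 44.6: 11.2 × (1/2)^((44.6−21.6)/8.4898) ≈ 1.7127 nmol/L.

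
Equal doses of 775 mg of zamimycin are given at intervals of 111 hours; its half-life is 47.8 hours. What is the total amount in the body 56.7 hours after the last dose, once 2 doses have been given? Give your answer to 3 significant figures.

409 mg

The 2 doses were given 167.7, 56.7 hours ago.
Total = 775·(1/2)^(167.7/47.8) + 775·(1/2)^(56.7/47.8)
      = 68.105 + 340.58 ≈ 408.69 mg.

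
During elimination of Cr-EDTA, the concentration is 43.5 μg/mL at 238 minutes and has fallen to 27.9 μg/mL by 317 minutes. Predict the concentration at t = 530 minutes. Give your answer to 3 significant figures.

8.42 μg/mL

Over Δt = 317 − 238 = 79 minutes, the level fell by a factor of 43.5/27.9 ≈ 1.5591.
n = log₂(1.5591) ≈ 0.64075 half-lives, so t½ = 79/0.64075 ≈ 123.29 minutes.
From t = 317 to t = 530: 27.9 × (1/2)^((530−317)/123.29) ≈ 8.4246 μg/mL.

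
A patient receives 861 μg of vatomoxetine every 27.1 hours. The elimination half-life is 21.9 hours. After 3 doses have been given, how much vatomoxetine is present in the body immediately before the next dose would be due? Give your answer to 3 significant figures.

586 μg

The 3 doses were given 81.3, 54.2, 27.1 hours ago.
Total = 861·(1/2)^(81.3/21.9) + 861·(1/2)^(54.2/21.9) + 861·(1/2)^(27.1/21.9)
      = 65.687 + 154.88 + 365.17 ≈ 585.74 μg.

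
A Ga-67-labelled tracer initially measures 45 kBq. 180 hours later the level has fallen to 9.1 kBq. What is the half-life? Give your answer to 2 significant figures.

A/A₀ = 9.1/45 ≈ 0.20222.
n = log₂(4.9451) ≈ 2.306 half-lives elapsed in 180 hours.
t½ = 180/2.306 ≈ 78.058 hours.

78 hours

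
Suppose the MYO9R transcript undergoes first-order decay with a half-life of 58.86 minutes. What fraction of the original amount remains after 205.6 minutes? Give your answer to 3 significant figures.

n = 205.6/58.86 ≈ 3.493 half-lives.
Fraction remaining = (1/2)^3.493 ≈ 0.088816.

0.0888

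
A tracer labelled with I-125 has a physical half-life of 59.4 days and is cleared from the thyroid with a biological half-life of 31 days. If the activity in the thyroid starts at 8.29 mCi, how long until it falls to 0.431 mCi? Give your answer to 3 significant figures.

1/t_eff = 1/t_phys + 1/t_biol = 1/59.4 + 1/31 = 0.049093 per day.
t_eff = 59.4 × 31 / (59.4 + 31) ≈ 20.369 days.
n = log₂(8.29/0.431) ≈ 4.2656; t = 4.2656 × 20.369 ≈ 86.888 days.

86.9 days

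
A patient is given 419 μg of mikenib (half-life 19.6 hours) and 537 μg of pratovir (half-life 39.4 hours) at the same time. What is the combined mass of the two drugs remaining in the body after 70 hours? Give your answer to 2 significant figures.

mikenib: 419 × (1/2)^(70/19.6) = 419 × (1/2)^3.5714 ≈ 35.246 μg.
pratovir: 537 × (1/2)^(70/39.4) = 537 × (1/2)^1.7766 ≈ 156.73 μg.
Total = 35.246 + 156.73 ≈ 191.97 μg.

190 μg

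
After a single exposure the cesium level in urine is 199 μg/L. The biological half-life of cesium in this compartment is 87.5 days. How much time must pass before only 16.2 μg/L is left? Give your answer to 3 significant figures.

Fraction remaining = 16.2/199 ≈ 0.081407.
n = log₂(199/16.2) = ln(12.284)/ln 2 ≈ 3.6187 half-lives.
t = n × t½ = 3.6187 × 87.5 ≈ 316.64 days.

317 days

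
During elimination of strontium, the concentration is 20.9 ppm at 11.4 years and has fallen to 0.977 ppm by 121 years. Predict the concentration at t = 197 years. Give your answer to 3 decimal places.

Over Δt = 121 − 11.4 = 109.6 years, the level fell by a factor of 20.9/0.977 ≈ 21.392.
n = log₂(21.392) ≈ 4.419 half-lives, so t½ = 109.6/4.419 ≈ 24.802 years.
From t = 121 to t = 197: 0.977 × (1/2)^((197−121)/24.802) ≈ 0.1168 ppm.

0.117 ppm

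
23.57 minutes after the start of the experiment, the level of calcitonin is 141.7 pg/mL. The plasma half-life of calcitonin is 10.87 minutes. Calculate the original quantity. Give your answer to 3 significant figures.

Number of half-lives elapsed: n = 23.57/10.87 ≈ 2.1684.
A₀ = A × 2^n = 141.7 × 2^2.1684 = 141.7 × 4.4951 ≈ 636.96 pg/mL.

637 pg/mL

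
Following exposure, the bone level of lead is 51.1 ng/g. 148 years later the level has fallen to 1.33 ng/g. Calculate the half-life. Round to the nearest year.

28 years

A/A₀ = 1.33/51.1 ≈ 0.026027.
n = log₂(38.421) ≈ 5.2638 half-lives elapsed in 148 years.
t½ = 148/5.2638 ≈ 28.116 years.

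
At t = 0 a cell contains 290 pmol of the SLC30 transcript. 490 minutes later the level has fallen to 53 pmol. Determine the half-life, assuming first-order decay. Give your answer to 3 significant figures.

200 minutes

A/A₀ = 53/290 ≈ 0.18276.
n = log₂(5.4717) ≈ 2.452 half-lives elapsed in 490 minutes.
t½ = 490/2.452 ≈ 199.84 minutes.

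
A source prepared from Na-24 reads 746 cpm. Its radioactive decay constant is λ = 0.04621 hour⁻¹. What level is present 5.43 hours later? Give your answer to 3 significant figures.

t½ = ln 2 / λ = 0.69315 / 0.04621 ≈ 15 hours.
Number of half-lives: n = 5.43/15 ≈ 0.362.
Remaining = 746 × (1/2)^0.362 = 746 × 0.77808 ≈ 580.45 cpm.

580 cpm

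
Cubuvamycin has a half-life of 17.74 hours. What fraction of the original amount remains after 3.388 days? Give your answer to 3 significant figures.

0.0417

3.388 days = 81.312 hours.
n = 81.312/17.74 ≈ 4.5835 half-lives.
Fraction remaining = (1/2)^4.5835 ≈ 0.041708.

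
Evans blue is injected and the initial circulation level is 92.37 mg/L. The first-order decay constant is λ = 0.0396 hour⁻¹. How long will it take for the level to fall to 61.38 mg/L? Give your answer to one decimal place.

10.3 hours

t½ = ln 2 / λ = 0.69315 / 0.0396 ≈ 17.504 hours.
Fraction remaining = 61.38/92.37 ≈ 0.6645.
n = log₂(92.37/61.38) = ln(1.5049)/ln 2 ≈ 0.58966 half-lives.
t = n × t½ = 0.58966 × 17.504 ≈ 10.321 hours.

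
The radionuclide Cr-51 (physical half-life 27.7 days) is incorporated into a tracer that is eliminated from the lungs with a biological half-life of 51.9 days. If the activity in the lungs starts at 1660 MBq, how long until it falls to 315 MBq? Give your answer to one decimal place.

1/t_eff = 1/t_phys + 1/t_biol = 1/27.7 + 1/51.9 = 0.055369 per day.
t_eff = 27.7 × 51.9 / (27.7 + 51.9) ≈ 18.061 days.
n = log₂(1660/315) ≈ 2.3978; t = 2.3978 × 18.061 ≈ 43.305 days.

43.3 days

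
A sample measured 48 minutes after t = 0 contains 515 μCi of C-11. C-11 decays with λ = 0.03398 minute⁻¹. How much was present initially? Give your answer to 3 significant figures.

2630 μCi

t½ = ln 2 / λ = 0.69315 / 0.03398 ≈ 20.399 minutes.
Number of half-lives elapsed: n = 48/20.399 ≈ 2.3531.
A₀ = A × 2^n = 515 × 2^2.3531 = 515 × 5.1092 ≈ 2631.2 μCi.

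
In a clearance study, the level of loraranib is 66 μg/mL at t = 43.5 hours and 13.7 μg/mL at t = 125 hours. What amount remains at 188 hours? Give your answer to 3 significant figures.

Over Δt = 125 − 43.5 = 81.5 hours, the level fell by a factor of 66/13.7 ≈ 4.8175.
n = log₂(4.8175) ≈ 2.2683 half-lives, so t½ = 81.5/2.2683 ≈ 35.93 hours.
From t = 125 to t = 188: 13.7 × (1/2)^((188−125)/35.93) ≈ 4.0634 μg/mL.

4.06 μg/mL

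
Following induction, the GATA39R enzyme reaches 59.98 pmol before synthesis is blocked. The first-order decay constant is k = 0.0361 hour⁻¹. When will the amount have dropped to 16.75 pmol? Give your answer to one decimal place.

35.3 hours

t½ = ln 2 / k = 0.69315 / 0.0361 ≈ 19.201 hours.
Fraction remaining = 16.75/59.98 ≈ 0.27926.
n = log₂(59.98/16.75) = ln(3.5809)/ln 2 ≈ 1.8403 half-lives.
t = n × t½ = 1.8403 × 19.201 ≈ 35.336 hours.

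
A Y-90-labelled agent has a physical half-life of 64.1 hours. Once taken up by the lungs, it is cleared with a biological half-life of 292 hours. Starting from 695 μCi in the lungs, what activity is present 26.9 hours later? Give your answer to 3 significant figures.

1/t_eff = 1/t_phys + 1/t_biol = 1/64.1 + 1/292 = 0.019025 per hour.
t_eff = 64.1 × 292 / (64.1 + 292) ≈ 52.562 hours.
Remaining = 695 × (1/2)^(26.9/52.562) = 695 × (1/2)^0.51178 ≈ 487.44 μCi.

487 μCi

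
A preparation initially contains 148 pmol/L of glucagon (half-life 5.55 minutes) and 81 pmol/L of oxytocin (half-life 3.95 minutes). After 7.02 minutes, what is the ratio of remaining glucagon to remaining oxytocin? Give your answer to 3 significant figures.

2.61

glucagon: 148 × (1/2)^(7.02/5.55) = 148 × (1/2)^1.2649 ≈ 61.588 pmol/L.
oxytocin: 81 × (1/2)^(7.02/3.95) = 81 × (1/2)^1.7772 ≈ 23.631 pmol/L.
Ratio ≈ 61.588 / 23.631 ≈ 2.6062.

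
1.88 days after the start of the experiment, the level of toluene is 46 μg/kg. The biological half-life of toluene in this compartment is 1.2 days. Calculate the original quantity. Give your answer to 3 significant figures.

136 μg/kg

Number of half-lives elapsed: n = 1.88/1.2 ≈ 1.5667.
A₀ = A × 2^n = 46 × 2^1.5667 = 46 × 2.9622 ≈ 136.26 μg/kg.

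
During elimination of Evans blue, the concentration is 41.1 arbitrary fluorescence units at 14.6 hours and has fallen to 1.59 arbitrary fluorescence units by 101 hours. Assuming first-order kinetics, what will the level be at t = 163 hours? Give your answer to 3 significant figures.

Over Δt = 101 − 14.6 = 86.4 hours, the level fell by a factor of 41.1/1.59 ≈ 25.849.
n = log₂(25.849) ≈ 4.692 half-lives, so t½ = 86.4/4.692 ≈ 18.414 hours.
From t = 101 to t = 163: 1.59 × (1/2)^((163−101)/18.414) ≈ 0.15411 arbitrary fluorescence units.

0.154 arbitrary fluorescence units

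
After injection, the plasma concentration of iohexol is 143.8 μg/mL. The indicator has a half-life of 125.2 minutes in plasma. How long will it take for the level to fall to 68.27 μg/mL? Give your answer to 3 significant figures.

135 minutes

Fraction remaining = 68.27/143.8 ≈ 0.47476.
n = log₂(143.8/68.27) = ln(2.1063)/ln 2 ≈ 1.0747 half-lives.
t = n × t½ = 1.0747 × 125.2 ≈ 134.56 minutes.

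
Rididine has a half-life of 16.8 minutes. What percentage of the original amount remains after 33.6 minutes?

25%

n = 33.6/16.8 ≈ 2 half-lives.
Fraction remaining = (1/2)^2 ≈ 0.25, i.e. 25%.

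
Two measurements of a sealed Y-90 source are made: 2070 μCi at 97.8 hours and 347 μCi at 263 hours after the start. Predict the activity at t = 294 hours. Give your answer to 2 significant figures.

Over Δt = 263 − 97.8 = 165.2 hours, the level fell by a factor of 2070/347 ≈ 5.9654.
n = log₂(5.9654) ≈ 2.5766 half-lives, so t½ = 165.2/2.5766 ≈ 64.115 hours.
From t = 263 to t = 294: 347 × (1/2)^((294−263)/64.115) ≈ 248.19 μCi.

250 μCi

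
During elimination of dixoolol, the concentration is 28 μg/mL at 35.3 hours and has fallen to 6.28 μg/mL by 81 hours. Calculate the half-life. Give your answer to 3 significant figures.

21.2 hours

Over Δt = 81 − 35.3 = 45.7 hours, the level fell by a factor of 28/6.28 ≈ 4.4586.
n = log₂(4.4586) ≈ 2.1566 half-lives, so t½ = 45.7/2.1566 ≈ 21.191 hours.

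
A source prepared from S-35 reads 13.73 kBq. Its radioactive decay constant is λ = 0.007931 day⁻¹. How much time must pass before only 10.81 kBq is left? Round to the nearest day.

30 days

t½ = ln 2 / λ = 0.69315 / 0.007931 ≈ 87.397 days.
Fraction remaining = 10.81/13.73 ≈ 0.78733.
n = log₂(13.73/10.81) = ln(1.2701)/ln 2 ≈ 0.34497 half-lives.
t = n × t½ = 0.34497 × 87.397 ≈ 30.149 days.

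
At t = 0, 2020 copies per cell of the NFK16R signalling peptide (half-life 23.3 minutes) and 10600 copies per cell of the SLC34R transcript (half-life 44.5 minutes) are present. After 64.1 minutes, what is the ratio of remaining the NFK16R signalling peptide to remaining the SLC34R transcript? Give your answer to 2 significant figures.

0.077

NFK16R signalling peptide: 2020 × (1/2)^(64.1/23.3) = 2020 × (1/2)^2.7511 ≈ 300.05 copies per cell.
SLC34R transcript: 10600 × (1/2)^(64.1/44.5) = 10600 × (1/2)^1.4404 ≈ 3905.6 copies per cell.
Ratio ≈ 300.05 / 3905.6 ≈ 0.076826.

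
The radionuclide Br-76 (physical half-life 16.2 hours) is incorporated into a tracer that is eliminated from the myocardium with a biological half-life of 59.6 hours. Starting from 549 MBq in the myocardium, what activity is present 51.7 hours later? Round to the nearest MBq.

1/t_eff = 1/t_phys + 1/t_biol = 1/16.2 + 1/59.6 = 0.078507 per hour.
t_eff = 16.2 × 59.6 / (16.2 + 59.6) ≈ 12.738 hours.
Remaining = 549 × (1/2)^(51.7/12.738) = 549 × (1/2)^4.0588 ≈ 32.942 MBq.

33 MBq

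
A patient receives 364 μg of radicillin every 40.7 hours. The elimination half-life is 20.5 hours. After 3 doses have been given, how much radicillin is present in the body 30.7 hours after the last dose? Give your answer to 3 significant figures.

The 3 doses were given 112.1, 71.4, 30.7 hours ago.
Total = 364·(1/2)^(112.1/20.5) + 364·(1/2)^(71.4/20.5) + 364·(1/2)^(30.7/20.5)
      = 8.2221 + 32.556 + 128.91 ≈ 169.69 μg.

170 μg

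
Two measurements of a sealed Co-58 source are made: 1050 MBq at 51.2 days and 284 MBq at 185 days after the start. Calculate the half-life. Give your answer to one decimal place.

Over Δt = 185 − 51.2 = 133.8 days, the level fell by a factor of 1050/284 ≈ 3.6972.
n = log₂(3.6972) ≈ 1.8864 half-lives, so t½ = 133.8/1.8864 ≈ 70.928 days.

70.9 days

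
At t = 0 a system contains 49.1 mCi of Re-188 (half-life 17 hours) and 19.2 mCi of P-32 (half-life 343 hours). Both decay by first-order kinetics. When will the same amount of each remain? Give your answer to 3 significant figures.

Set 49.1·(1/2)^(t/17) = 19.2·(1/2)^(t/343).
Taking log₂: log₂(49.1/19.2) = t·(1/17 − 1/343).
log₂(2.5573) = 1.3546; 1/17 − 1/343 = 0.055908.
t = 1.3546 / 0.055908 ≈ 24.229 hours.

24.2 hours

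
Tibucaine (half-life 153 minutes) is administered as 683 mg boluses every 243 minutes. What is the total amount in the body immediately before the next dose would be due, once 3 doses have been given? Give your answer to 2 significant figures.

330 mg

The 3 doses were given 729, 486, 243 minutes ago.
Total = 683·(1/2)^(729/153) + 683·(1/2)^(486/153) + 683·(1/2)^(243/153)
      = 25.125 + 75.545 + 227.15 ≈ 327.82 mg.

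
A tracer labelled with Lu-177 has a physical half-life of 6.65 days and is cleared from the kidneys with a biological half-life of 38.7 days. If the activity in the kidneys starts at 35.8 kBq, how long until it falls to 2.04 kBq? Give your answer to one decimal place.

23.5 days

1/t_eff = 1/t_phys + 1/t_biol = 1/6.65 + 1/38.7 = 0.17622 per day.
t_eff = 6.65 × 38.7 / (6.65 + 38.7) ≈ 5.6749 days.
n = log₂(35.8/2.04) ≈ 4.1333; t = 4.1333 × 5.6749 ≈ 23.456 days.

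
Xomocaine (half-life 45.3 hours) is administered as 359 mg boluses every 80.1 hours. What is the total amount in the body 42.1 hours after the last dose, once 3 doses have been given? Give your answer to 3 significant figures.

260 mg

The 3 doses were given 202.3, 122.2, 42.1 hours ago.
Total = 359·(1/2)^(202.3/45.3) + 359·(1/2)^(122.2/45.3) + 359·(1/2)^(42.1/45.3)
      = 16.246 + 55.341 + 188.51 ≈ 260.09 mg.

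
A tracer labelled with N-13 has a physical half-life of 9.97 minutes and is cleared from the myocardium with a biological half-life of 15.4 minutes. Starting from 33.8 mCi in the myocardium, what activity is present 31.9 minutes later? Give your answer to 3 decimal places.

1/t_eff = 1/t_phys + 1/t_biol = 1/9.97 + 1/15.4 = 0.16524 per minute.
t_eff = 9.97 × 15.4 / (9.97 + 15.4) ≈ 6.052 minutes.
Remaining = 33.8 × (1/2)^(31.9/6.052) = 33.8 × (1/2)^5.271 ≈ 0.87535 mCi.

0.875 mCi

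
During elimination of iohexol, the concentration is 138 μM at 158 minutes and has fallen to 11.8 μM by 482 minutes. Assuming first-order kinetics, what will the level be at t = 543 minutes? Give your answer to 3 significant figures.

7.43 μM

Over Δt = 482 − 158 = 324 minutes, the level fell by a factor of 138/11.8 ≈ 11.695.
n = log₂(11.695) ≈ 3.5478 half-lives, so t½ = 324/3.5478 ≈ 91.324 minutes.
From t = 482 to t = 543: 11.8 × (1/2)^((543−482)/91.324) ≈ 7.4269 μM.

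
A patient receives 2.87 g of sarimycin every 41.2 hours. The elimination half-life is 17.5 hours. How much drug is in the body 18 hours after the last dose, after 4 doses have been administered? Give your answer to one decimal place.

The 4 doses were given 141.6, 100.4, 59.2, 18 hours ago.
Total = 2.87·(1/2)^(141.6/17.5) + 2.87·(1/2)^(100.4/17.5) + 2.87·(1/2)^(59.2/17.5) + 2.87·(1/2)^(18/17.5)
      = 0.010523 + 0.053806 + 0.27513 + 1.4069 ≈ 1.7463 g.

1.7 g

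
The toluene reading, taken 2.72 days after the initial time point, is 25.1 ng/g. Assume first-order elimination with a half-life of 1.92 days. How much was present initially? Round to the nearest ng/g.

Number of half-lives elapsed: n = 2.72/1.92 ≈ 1.4167.
A₀ = A × 2^n = 25.1 × 2^1.4167 = 25.1 × 2.6697 ≈ 67.009 ng/g.

67 ng/g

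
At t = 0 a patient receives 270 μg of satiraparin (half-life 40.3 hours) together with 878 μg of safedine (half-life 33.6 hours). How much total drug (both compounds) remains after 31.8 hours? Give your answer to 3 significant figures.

satiraparin: 270 × (1/2)^(31.8/40.3) = 270 × (1/2)^0.78908 ≈ 156.25 μg.
safedine: 878 × (1/2)^(31.8/33.6) = 878 × (1/2)^0.94643 ≈ 455.61 μg.
Total = 156.25 + 455.61 ≈ 611.86 μg.

612 μg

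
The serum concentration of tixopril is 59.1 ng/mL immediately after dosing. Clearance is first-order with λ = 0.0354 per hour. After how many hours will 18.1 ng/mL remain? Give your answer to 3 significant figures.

t½ = ln 2 / λ = 0.69315 / 0.0354 ≈ 19.58 hours.
Fraction remaining = 18.1/59.1 ≈ 0.30626.
n = log₂(59.1/18.1) = ln(3.2652)/ln 2 ≈ 1.7072 half-lives.
t = n × t½ = 1.7072 × 19.58 ≈ 33.427 hours.

33.4 hours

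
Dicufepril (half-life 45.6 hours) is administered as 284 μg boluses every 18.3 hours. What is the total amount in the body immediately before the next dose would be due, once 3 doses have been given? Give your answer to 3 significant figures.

501 μg

The 3 doses were given 54.9, 36.6, 18.3 hours ago.
Total = 284·(1/2)^(54.9/45.6) + 284·(1/2)^(36.6/45.6) + 284·(1/2)^(18.3/45.6)
      = 123.28 + 162.82 + 215.04 ≈ 501.13 μg.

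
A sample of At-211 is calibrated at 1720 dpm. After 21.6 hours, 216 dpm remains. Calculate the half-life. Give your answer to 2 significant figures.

A/A₀ = 216/1720 ≈ 0.12558.
n = log₂(7.963) ≈ 2.9933 half-lives elapsed in 21.6 hours.
t½ = 21.6/2.9933 ≈ 7.2161 hours.

7.2 hours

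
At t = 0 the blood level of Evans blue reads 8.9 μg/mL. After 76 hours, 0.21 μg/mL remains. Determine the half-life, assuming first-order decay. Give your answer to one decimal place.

A/A₀ = 0.21/8.9 ≈ 0.023596.
n = log₂(42.381) ≈ 5.4053 half-lives elapsed in 76 hours.
t½ = 76/5.4053 ≈ 14.06 hours.

14.1 hours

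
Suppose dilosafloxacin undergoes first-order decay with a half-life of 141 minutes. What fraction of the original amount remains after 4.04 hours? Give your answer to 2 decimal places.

4.04 hours = 242.4 minutes.
n = 242.4/141 ≈ 1.7191 half-lives.
Fraction remaining = (1/2)^1.7191 ≈ 0.30373.

0.30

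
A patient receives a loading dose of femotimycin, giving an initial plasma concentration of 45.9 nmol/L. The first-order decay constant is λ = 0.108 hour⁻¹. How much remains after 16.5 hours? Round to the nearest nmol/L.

8 nmol/L

t½ = ln 2 / λ = 0.69315 / 0.108 ≈ 6.418 hours.
Number of half-lives: n = 16.5/6.418 ≈ 2.5709.
Remaining = 45.9 × (1/2)^2.5709 = 45.9 × 0.1683 ≈ 7.725 nmol/L.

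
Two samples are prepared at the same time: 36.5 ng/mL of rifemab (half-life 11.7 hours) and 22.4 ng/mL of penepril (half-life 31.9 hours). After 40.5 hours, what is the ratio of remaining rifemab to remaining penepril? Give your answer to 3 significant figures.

rifemab: 36.5 × (1/2)^(40.5/11.7) = 36.5 × (1/2)^3.4615 ≈ 3.3133 ng/mL.
penepril: 22.4 × (1/2)^(40.5/31.9) = 22.4 × (1/2)^1.2696 ≈ 9.291 ng/mL.
Ratio ≈ 3.3133 / 9.291 ≈ 0.35662.

0.357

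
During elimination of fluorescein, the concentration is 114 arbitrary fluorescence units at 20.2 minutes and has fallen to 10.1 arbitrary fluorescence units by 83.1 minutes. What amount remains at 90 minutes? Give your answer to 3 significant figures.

Over Δt = 83.1 − 20.2 = 62.9 minutes, the level fell by a factor of 114/10.1 ≈ 11.287.
n = log₂(11.287) ≈ 3.4966 half-lives, so t½ = 62.9/3.4966 ≈ 17.989 minutes.
From t = 83.1 to t = 90: 10.1 × (1/2)^((90−83.1)/17.989) ≈ 7.742 arbitrary fluorescence units.

7.74 arbitrary fluorescence units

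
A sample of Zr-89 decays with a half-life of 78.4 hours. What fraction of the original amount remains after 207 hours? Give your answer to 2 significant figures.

n = 207/78.4 ≈ 2.6403 half-lives.
Fraction remaining = (1/2)^2.6403 ≈ 0.16039.

0.16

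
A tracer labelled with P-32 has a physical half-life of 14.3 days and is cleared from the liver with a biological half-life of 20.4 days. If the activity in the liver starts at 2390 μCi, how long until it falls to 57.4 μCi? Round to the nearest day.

45 days

1/t_eff = 1/t_phys + 1/t_biol = 1/14.3 + 1/20.4 = 0.11895 per day.
t_eff = 14.3 × 20.4 / (14.3 + 20.4) ≈ 8.4069 days.
n = log₂(2390/57.4) ≈ 5.3798; t = 5.3798 × 8.4069 ≈ 45.228 days.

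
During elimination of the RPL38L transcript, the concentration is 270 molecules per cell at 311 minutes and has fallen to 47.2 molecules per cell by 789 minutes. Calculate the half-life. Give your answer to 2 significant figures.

Over Δt = 789 − 311 = 478 minutes, the level fell by a factor of 270/47.2 ≈ 5.7203.
n = log₂(5.7203) ≈ 2.5161 half-lives, so t½ = 478/2.5161 ≈ 189.98 minutes.

190 minutes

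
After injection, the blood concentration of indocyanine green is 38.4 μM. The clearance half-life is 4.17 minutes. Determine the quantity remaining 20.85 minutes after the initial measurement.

1.2 μM

Elapsed time is 5 half-lives (20.85/4.17).
Each half-life halves the amount: 38.4 × (1/2)^5 = 38.4/32 = 1.2 μM.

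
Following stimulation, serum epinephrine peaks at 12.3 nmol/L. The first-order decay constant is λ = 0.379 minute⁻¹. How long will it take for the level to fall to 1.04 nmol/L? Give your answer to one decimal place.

6.5 minutes

t½ = ln 2 / λ = 0.69315 / 0.379 ≈ 1.8289 minutes.
Fraction remaining = 1.04/12.3 ≈ 0.084553.
n = log₂(12.3/1.04) = ln(11.827)/ln 2 ≈ 3.564 half-lives.
t = n × t½ = 3.564 × 1.8289 ≈ 6.5181 minutes.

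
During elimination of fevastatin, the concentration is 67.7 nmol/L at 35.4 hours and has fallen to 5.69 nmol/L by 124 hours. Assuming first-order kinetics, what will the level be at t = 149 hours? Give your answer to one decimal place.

2.8 nmol/L

Over Δt = 124 − 35.4 = 88.6 hours, the level fell by a factor of 67.7/5.69 ≈ 11.898.
n = log₂(11.898) ≈ 3.5727 half-lives, so t½ = 88.6/3.5727 ≈ 24.799 hours.
From t = 124 to t = 149: 5.69 × (1/2)^((149−124)/24.799) ≈ 2.8291 nmol/L.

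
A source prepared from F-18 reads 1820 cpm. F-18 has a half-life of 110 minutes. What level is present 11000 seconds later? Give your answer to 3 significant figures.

573 cpm

Convert the elapsed time: 11000 seconds = 183.333 minutes.
Number of half-lives: n = 183.333/110 ≈ 1.6667.
Remaining = 1820 × (1/2)^1.6667 = 1820 × 0.31498 ≈ 573.26 cpm.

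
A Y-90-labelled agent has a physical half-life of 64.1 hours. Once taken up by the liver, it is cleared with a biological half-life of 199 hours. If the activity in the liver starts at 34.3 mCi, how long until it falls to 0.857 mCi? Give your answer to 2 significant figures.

1/t_eff = 1/t_phys + 1/t_biol = 1/64.1 + 1/199 = 0.020626 per hour.
t_eff = 64.1 × 199 / (64.1 + 199) ≈ 48.483 hours.
n = log₂(34.3/0.857) ≈ 5.3228; t = 5.3228 × 48.483 ≈ 258.06 hours.

260 hours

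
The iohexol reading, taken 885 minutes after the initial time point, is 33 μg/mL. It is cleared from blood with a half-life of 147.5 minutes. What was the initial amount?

2112 μg/mL

Number of half-lives elapsed: n = 885/147.5 ≈ 6.
A₀ = A × 2^n = 33 × 2^6 = 33 × 64 ≈ 2112 μg/mL.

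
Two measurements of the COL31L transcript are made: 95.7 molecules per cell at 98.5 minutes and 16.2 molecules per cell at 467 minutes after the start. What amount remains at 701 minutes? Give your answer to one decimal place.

Over Δt = 467 − 98.5 = 368.5 minutes, the level fell by a factor of 95.7/16.2 ≈ 5.9074.
n = log₂(5.9074) ≈ 2.5625 half-lives, so t½ = 368.5/2.5625 ≈ 143.8 minutes.
From t = 467 to t = 701: 16.2 × (1/2)^((701−467)/143.8) ≈ 5.2441 molecules per cell.

5.2 molecules per cell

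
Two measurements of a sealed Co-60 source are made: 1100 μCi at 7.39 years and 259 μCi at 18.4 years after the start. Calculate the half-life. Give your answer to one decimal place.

Over Δt = 18.4 − 7.39 = 11.01 years, the level fell by a factor of 1100/259 ≈ 4.2471.
n = log₂(4.2471) ≈ 2.0865 half-lives, so t½ = 11.01/2.0865 ≈ 5.2768 years.

5.3 years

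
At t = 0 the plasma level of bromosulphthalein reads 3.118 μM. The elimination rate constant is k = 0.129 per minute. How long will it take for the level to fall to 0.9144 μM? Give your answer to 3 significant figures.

t½ = ln 2 / k = 0.69315 / 0.129 ≈ 5.3732 minutes.
Fraction remaining = 0.9144/3.118 ≈ 0.29326.
n = log₂(3.118/0.9144) = ln(3.4099)/ln 2 ≈ 1.7697 half-lives.
t = n × t½ = 1.7697 × 5.3732 ≈ 9.5091 minutes.

9.51 minutes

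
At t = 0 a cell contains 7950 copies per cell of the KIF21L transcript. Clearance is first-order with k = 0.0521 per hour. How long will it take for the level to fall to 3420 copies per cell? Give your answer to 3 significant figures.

t½ = ln 2 / k = 0.69315 / 0.0521 ≈ 13.304 hours.
Fraction remaining = 3420/7950 ≈ 0.43019.
n = log₂(7950/3420) = ln(2.3246)/ln 2 ≈ 1.217 half-lives.
t = n × t½ = 1.217 × 13.304 ≈ 16.191 hours.

16.2 hours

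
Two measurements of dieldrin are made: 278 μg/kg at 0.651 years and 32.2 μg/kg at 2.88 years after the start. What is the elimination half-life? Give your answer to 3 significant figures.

0.717 years

Over Δt = 2.88 − 0.651 = 2.229 years, the level fell by a factor of 278/32.2 ≈ 8.6335.
n = log₂(8.6335) ≈ 3.11 half-lives, so t½ = 2.229/3.11 ≈ 0.71673 years.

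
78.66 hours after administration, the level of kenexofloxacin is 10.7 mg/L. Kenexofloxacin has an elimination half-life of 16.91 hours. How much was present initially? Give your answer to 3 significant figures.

269 mg/L

Number of half-lives elapsed: n = 78.66/16.91 ≈ 4.6517.
A₀ = A × 2^n = 10.7 × 2^4.6517 = 10.7 × 25.136 ≈ 268.96 mg/L.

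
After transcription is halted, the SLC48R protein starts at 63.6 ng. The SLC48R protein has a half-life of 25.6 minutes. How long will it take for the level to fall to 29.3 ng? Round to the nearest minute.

29 minutes

Fraction remaining = 29.3/63.6 ≈ 0.46069.
n = log₂(63.6/29.3) = ln(2.1706)/ln 2 ≈ 1.1181 half-lives.
t = n × t½ = 1.1181 × 25.6 ≈ 28.624 minutes.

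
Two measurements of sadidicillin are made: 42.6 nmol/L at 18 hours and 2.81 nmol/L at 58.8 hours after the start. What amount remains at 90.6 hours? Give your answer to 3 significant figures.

0.338 nmol/L

Over Δt = 58.8 − 18 = 40.8 hours, the level fell by a factor of 42.6/2.81 ≈ 15.16.
n = log₂(15.16) ≈ 3.9222 half-lives, so t½ = 40.8/3.9222 ≈ 10.402 hours.
From t = 58.8 to t = 90.6: 2.81 × (1/2)^((90.6−58.8)/10.402) ≈ 0.33764 nmol/L.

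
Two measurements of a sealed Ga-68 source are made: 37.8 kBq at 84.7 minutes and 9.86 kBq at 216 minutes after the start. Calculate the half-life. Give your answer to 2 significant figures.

Over Δt = 216 − 84.7 = 131.3 minutes, the level fell by a factor of 37.8/9.86 ≈ 3.8337.
n = log₂(3.8337) ≈ 1.9387 half-lives, so t½ = 131.3/1.9387 ≈ 67.725 minutes.

68 minutes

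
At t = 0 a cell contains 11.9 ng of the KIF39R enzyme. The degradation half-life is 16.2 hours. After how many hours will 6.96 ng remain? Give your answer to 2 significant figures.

13 hours

Fraction remaining = 6.96/11.9 ≈ 0.58487.
n = log₂(11.9/6.96) = ln(1.7098)/ln 2 ≈ 0.7738 half-lives.
t = n × t½ = 0.7738 × 16.2 ≈ 12.536 hours.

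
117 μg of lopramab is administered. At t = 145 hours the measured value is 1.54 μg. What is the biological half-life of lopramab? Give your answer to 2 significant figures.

23 hours

A/A₀ = 1.54/117 ≈ 0.013162.
n = log₂(75.974) ≈ 6.2474 half-lives elapsed in 145 hours.
t½ = 145/6.2474 ≈ 23.21 hours.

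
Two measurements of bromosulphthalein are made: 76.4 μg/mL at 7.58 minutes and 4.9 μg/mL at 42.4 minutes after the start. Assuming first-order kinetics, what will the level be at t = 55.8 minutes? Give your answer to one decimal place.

Over Δt = 42.4 − 7.58 = 34.82 minutes, the level fell by a factor of 76.4/4.9 ≈ 15.592.
n = log₂(15.592) ≈ 3.9627 half-lives, so t½ = 34.82/3.9627 ≈ 8.7869 minutes.
From t = 42.4 to t = 55.8: 4.9 × (1/2)^((55.8−42.4)/8.7869) ≈ 1.7027 μg/mL.

1.7 μg/mL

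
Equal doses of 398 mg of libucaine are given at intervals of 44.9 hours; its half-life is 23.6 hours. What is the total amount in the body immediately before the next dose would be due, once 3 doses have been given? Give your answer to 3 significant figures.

143 mg

The 3 doses were given 134.7, 89.8, 44.9 hours ago.
Total = 398·(1/2)^(134.7/23.6) + 398·(1/2)^(89.8/23.6) + 398·(1/2)^(44.9/23.6)
      = 7.6158 + 28.473 + 106.45 ≈ 142.54 mg.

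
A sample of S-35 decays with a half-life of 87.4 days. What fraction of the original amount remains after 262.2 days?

n = 262.2/87.4 ≈ 3 half-lives.
Fraction remaining = (1/2)^3 ≈ 0.125.

0.125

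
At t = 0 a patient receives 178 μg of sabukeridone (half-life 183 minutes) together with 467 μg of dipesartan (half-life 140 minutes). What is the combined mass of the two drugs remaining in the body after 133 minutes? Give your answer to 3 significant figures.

sabukeridone: 178 × (1/2)^(133/183) = 178 × (1/2)^0.72678 ≈ 107.56 μg.
dipesartan: 467 × (1/2)^(133/140) = 467 × (1/2)^0.95 ≈ 241.73 μg.
Total = 107.56 + 241.73 ≈ 349.29 μg.

349 μg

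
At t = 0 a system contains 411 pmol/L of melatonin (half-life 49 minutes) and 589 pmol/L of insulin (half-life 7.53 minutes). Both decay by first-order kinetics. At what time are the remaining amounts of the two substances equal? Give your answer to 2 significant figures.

Set 411·(1/2)^(t/49) = 589·(1/2)^(t/7.53).
Taking log₂: log₂(411/589) = t·(1/49 − 1/7.53).
log₂(0.69779) = -0.51913; 1/49 − 1/7.53 = -0.11239.
t = -0.51913 / -0.11239 ≈ 4.6188 minutes.

4.6 minutes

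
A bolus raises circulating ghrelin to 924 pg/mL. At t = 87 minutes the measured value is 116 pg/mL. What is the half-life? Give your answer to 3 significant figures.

29.1 minutes

A/A₀ = 116/924 ≈ 0.12554.
n = log₂(7.9655) ≈ 2.9938 half-lives elapsed in 87 minutes.
t½ = 87/2.9938 ≈ 29.06 minutes.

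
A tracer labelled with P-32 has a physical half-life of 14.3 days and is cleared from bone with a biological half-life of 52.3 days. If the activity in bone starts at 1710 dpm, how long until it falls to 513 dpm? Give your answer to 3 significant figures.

19.5 days

1/t_eff = 1/t_phys + 1/t_biol = 1/14.3 + 1/52.3 = 0.089051 per day.
t_eff = 14.3 × 52.3 / (14.3 + 52.3) ≈ 11.23 days.
n = log₂(1710/513) ≈ 1.737; t = 1.737 × 11.23 ≈ 19.505 days.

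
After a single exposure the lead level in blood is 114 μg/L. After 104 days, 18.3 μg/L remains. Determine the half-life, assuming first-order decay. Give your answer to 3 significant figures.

39.4 days

A/A₀ = 18.3/114 ≈ 0.16053.
n = log₂(6.2295) ≈ 2.6391 half-lives elapsed in 104 days.
t½ = 104/2.6391 ≈ 39.407 days.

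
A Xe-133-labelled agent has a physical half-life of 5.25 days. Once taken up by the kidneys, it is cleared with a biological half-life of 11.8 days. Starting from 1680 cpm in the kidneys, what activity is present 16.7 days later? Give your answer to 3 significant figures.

1/t_eff = 1/t_phys + 1/t_biol = 1/5.25 + 1/11.8 = 0.27522 per day.
t_eff = 5.25 × 11.8 / (5.25 + 11.8) ≈ 3.6334 days.
Remaining = 1680 × (1/2)^(16.7/3.6334) = 1680 × (1/2)^4.5962 ≈ 69.457 cpm.

69.5 cpm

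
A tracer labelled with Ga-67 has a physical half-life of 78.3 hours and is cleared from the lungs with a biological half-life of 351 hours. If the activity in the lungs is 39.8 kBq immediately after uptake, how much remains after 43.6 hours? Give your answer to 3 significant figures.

1/t_eff = 1/t_phys + 1/t_biol = 1/78.3 + 1/351 = 0.01562 per hour.
t_eff = 78.3 × 351 / (78.3 + 351) ≈ 64.019 hours.
Remaining = 39.8 × (1/2)^(43.6/64.019) = 39.8 × (1/2)^0.68105 ≈ 24.824 kBq.

24.8 kBq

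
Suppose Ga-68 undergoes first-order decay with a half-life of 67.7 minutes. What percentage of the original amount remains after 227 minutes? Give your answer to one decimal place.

9.8%

n = 227/67.7 ≈ 3.353 half-lives.
Fraction remaining = (1/2)^3.353 ≈ 0.097867, i.e. 9.7867%.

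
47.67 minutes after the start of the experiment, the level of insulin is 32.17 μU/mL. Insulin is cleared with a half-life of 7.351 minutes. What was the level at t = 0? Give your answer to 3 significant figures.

2880 μU/mL

Number of half-lives elapsed: n = 47.67/7.351 ≈ 6.4848.
A₀ = A × 2^n = 32.17 × 2^6.4848 = 32.17 × 89.563 ≈ 2881.2 μU/mL.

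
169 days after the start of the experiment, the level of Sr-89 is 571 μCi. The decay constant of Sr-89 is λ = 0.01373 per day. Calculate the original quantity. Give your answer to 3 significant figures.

t½ = ln 2 / λ = 0.69315 / 0.01373 ≈ 50.484 days.
Number of half-lives elapsed: n = 169/50.484 ≈ 3.3476.
A₀ = A × 2^n = 571 × 2^3.3476 = 571 × 10.179 ≈ 5812.5 μCi.

5810 μCi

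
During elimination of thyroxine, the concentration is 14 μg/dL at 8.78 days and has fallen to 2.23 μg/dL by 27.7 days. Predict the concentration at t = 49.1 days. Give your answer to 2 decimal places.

0.28 μg/dL

Over Δt = 27.7 − 8.78 = 18.92 days, the level fell by a factor of 14/2.23 ≈ 6.278.
n = log₂(6.278) ≈ 2.6503 half-lives, so t½ = 18.92/2.6503 ≈ 7.1388 days.
From t = 27.7 to t = 49.1: 2.23 × (1/2)^((49.1−27.7)/7.1388) ≈ 0.27919 μg/dL.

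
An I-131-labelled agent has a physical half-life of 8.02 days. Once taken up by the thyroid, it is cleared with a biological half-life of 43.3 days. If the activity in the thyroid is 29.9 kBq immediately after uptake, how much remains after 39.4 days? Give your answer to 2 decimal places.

1/t_eff = 1/t_phys + 1/t_biol = 1/8.02 + 1/43.3 = 0.14778 per day.
t_eff = 8.02 × 43.3 / (8.02 + 43.3) ≈ 6.7667 days.
Remaining = 29.9 × (1/2)^(39.4/6.7667) = 29.9 × (1/2)^5.8226 ≈ 0.5283 kBq.

0.53 kBq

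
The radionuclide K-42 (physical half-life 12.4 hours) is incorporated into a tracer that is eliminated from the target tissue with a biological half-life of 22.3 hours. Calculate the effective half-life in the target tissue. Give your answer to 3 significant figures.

1/t_eff = 1/t_phys + 1/t_biol = 1/12.4 + 1/22.3 = 0.12549 per hour.
t_eff = 12.4 × 22.3 / (12.4 + 22.3) ≈ 7.9689 hours.

7.97 hours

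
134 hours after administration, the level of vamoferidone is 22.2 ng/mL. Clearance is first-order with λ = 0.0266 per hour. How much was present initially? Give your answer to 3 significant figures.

t½ = ln 2 / λ = 0.69315 / 0.0266 ≈ 26.058 hours.
Number of half-lives elapsed: n = 134/26.058 ≈ 5.1423.
A₀ = A × 2^n = 22.2 × 2^5.1423 = 22.2 × 35.318 ≈ 784.07 ng/mL.

784 ng/mL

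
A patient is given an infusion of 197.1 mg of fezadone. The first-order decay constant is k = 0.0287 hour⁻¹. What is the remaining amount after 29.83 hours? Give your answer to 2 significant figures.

84 mg

t½ = ln 2 / k = 0.69315 / 0.0287 ≈ 24.151 hours.
Number of half-lives: n = 29.83/24.151 ≈ 1.2351.
Remaining = 197.1 × (1/2)^1.2351 = 197.1 × 0.42481 ≈ 83.729 mg.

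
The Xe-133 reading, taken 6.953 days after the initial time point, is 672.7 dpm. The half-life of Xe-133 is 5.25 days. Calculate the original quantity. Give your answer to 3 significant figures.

1680 dpm

Number of half-lives elapsed: n = 6.953/5.25 ≈ 1.3244.
A₀ = A × 2^n = 672.7 × 2^1.3244 = 672.7 × 2.5043 ≈ 1684.6 dpm.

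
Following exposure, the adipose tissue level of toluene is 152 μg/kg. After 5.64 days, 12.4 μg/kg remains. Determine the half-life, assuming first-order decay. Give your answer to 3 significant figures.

1.56 days

A/A₀ = 12.4/152 ≈ 0.081579.
n = log₂(12.258) ≈ 3.6157 half-lives elapsed in 5.64 days.
t½ = 5.64/3.6157 ≈ 1.5599 days.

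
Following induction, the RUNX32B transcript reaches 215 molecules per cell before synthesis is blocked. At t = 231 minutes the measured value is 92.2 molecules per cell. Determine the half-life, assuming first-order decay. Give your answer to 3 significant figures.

189 minutes

A/A₀ = 92.2/215 ≈ 0.42884.
n = log₂(2.3319) ≈ 1.2215 half-lives elapsed in 231 minutes.
t½ = 231/1.2215 ≈ 189.11 minutes.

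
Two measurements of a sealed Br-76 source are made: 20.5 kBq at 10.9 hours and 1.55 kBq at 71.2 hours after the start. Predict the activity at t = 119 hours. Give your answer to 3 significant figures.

Over Δt = 71.2 − 10.9 = 60.3 hours, the level fell by a factor of 20.5/1.55 ≈ 13.226.
n = log₂(13.226) ≈ 3.7253 half-lives, so t½ = 60.3/3.7253 ≈ 16.187 hours.
From t = 71.2 to t = 119: 1.55 × (1/2)^((119−71.2)/16.187) ≈ 0.20016 kBq.

0.200 kBq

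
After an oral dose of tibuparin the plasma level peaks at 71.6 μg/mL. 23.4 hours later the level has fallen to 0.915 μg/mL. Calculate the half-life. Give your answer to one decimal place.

A/A₀ = 0.915/71.6 ≈ 0.012779.
n = log₂(78.251) ≈ 6.29 half-lives elapsed in 23.4 hours.
t½ = 23.4/6.29 ≈ 3.7202 hours.

3.7 hours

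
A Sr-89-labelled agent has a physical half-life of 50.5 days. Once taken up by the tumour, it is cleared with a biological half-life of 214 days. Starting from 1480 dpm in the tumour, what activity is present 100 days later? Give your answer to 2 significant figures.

270 dpm

1/t_eff = 1/t_phys + 1/t_biol = 1/50.5 + 1/214 = 0.024475 per day.
t_eff = 50.5 × 214 / (50.5 + 214) ≈ 40.858 days.
Remaining = 1480 × (1/2)^(100/40.858) = 1480 × (1/2)^2.4475 ≈ 271.33 dpm.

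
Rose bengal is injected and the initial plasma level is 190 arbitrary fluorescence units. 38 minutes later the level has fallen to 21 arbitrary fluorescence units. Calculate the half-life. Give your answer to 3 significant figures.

A/A₀ = 21/190 ≈ 0.11053.
n = log₂(9.0476) ≈ 3.1775 half-lives elapsed in 38 minutes.
t½ = 38/3.1775 ≈ 11.959 minutes.

12.0 minutes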